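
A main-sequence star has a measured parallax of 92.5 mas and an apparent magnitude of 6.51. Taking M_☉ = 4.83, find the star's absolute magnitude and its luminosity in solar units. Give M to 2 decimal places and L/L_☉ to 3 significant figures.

d = 1/p = 1000/92.5 mas = 10.81 pc
M = m − 5 log₁₀ d + 5 = 6.51 − 5·1.0339 + 5 = 6.341
M − M_☉ = 6.341 − 4.83 = 1.511
L/L_☉ = 10^(−0.4 × 1.511) = 0.2487

M ≈ 6.34; L/L_☉ ≈ 0.249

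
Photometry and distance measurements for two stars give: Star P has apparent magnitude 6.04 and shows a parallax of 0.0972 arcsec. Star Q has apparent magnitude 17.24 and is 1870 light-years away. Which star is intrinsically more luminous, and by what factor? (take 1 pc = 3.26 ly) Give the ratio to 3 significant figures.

Star P: d = 1/p = 1/0.0972″ = 10.29 pc
Star P: M = m − 5 log₁₀ d + 5 = 6.04 − 5·1.0123 + 5 = 5.978
Star Q: d = 1870 ly / 3.26 = 573.6 pc
Star Q: M = m − 5 log₁₀ d + 5 = 17.24 − 5·2.7586 + 5 = 8.447
ΔM = M_P − M_Q = 5.978 − (8.447) = -2.469; smaller M is more luminous → Star P.
L ratio = 10^(0.4 |ΔM|) = 10^0.987 = 9.714

Star P is more luminous, by a factor of 9.71.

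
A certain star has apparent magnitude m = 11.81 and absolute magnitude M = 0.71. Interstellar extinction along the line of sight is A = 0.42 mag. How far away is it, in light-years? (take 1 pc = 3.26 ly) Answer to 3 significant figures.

m − M = 5 log₁₀(d/10 pc) + A  ⇒  11.81 − (0.71) − 0.42 = 5 log₁₀(d/10)
10.680 = 5 log₁₀(d/10)
log₁₀ d = (m − M − A)/5 + 1 = 3.1360
d = 10^3.1360 = 1368 pc
= 4459 ly

d ≈ 4460 ly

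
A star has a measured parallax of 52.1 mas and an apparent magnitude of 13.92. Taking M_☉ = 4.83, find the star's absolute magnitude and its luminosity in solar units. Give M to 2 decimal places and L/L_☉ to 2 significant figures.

M ≈ 12.50; L/L_☉ ≈ 8.5×10^-4

d = 1/p = 1000/52.1 mas = 19.19 pc
M = m − 5 log₁₀ d + 5 = 13.92 − 5·1.2832 + 5 = 12.504
M − M_☉ = 12.504 − 4.83 = 7.674
L/L_☉ = 10^(−0.4 × 7.674) = 8.518×10^-4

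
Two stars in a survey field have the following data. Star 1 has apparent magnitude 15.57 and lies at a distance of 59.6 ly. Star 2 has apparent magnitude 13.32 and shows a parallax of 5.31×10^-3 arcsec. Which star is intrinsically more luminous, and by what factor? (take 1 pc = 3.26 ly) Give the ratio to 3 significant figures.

Star 1: d = 59.6 ly / 3.26 = 18.28 pc
Star 1: M = m − 5 log₁₀ d + 5 = 15.57 − 5·1.2620 + 5 = 14.260
Star 2: d = 1/p = 1/5.31×10^-3″ = 188.3 pc
Star 2: M = m − 5 log₁₀ d + 5 = 13.32 − 5·2.2749 + 5 = 6.945
ΔM = M_1 − M_2 = 14.260 − (6.945) = 7.314; smaller M is more luminous → Star 2.
L ratio = 10^(0.4 |ΔM|) = 10^2.926 = 842.9

Star 2 is more luminous, by a factor of 843.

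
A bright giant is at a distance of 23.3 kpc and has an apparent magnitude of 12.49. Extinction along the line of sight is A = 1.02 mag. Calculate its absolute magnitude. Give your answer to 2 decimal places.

M ≈ -5.37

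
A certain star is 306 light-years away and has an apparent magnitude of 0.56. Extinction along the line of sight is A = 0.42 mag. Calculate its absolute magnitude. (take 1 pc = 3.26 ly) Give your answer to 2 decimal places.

M ≈ -4.72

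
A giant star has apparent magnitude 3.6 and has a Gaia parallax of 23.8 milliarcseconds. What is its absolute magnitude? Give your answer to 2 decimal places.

p = 23.8 mas = 0.0238″ → d = 1/p = 42.02 pc
5 log₁₀(d/10 pc) = 5 log₁₀(42.02) − 5 = 3.117
M = m − 5 log₁₀(d/10) = 3.6 − 3.117 = 0.483

M ≈ 0.48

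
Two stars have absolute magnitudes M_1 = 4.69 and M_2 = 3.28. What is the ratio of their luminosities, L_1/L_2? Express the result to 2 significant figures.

L_1/L_2 ≈ 0.27

ΔM = M_1 − M_2 = 1.41
L_1/L_2 = 10^(−0.4 ΔM) = 10^-0.564 = 0.2729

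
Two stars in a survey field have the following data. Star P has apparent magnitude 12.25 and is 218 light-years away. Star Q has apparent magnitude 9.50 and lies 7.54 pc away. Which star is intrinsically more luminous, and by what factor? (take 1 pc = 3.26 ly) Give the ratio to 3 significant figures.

Star P: d = 218 ly / 3.26 = 66.87 pc
Star P: M = m − 5 log₁₀ d + 5 = 12.25 − 5·1.8252 + 5 = 8.124
Star Q: M = m − 5 log₁₀ d + 5 = 9.50 − 5·0.8774 + 5 = 10.113
ΔM = M_P − M_Q = 8.124 − (10.113) = -1.989; smaller M is more luminous → Star P.
L ratio = 10^(0.4 |ΔM|) = 10^0.796 = 6.248

Star P is more luminous, by a factor of 6.25.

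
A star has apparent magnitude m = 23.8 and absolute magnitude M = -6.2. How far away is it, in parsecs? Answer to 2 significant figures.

Distance modulus: m − M = 23.8 − (-6.2) = 30.000
m − M = 5 log₁₀ d − 5
log₁₀ d = (m − M)/5 + 1 = 7.0000
d = 10^7.0000 = 1.000×10^7 pc

d ≈ 1.0×10^7 pc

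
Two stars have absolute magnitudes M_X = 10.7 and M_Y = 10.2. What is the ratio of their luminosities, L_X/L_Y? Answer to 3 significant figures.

L_X/L_Y ≈ 0.631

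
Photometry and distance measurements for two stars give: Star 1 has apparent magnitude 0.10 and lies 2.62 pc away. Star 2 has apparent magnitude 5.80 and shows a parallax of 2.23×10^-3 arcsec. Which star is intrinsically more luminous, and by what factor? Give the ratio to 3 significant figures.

Star 2 is more luminous, by a factor of 154.

Star 1: M = m − 5 log₁₀ d + 5 = 0.10 − 5·0.4183 + 5 = 3.008
Star 2: d = 1/p = 1/2.23×10^-3″ = 448.4 pc
Star 2: M = m − 5 log₁₀ d + 5 = 5.80 − 5·2.6517 + 5 = -2.458
ΔM = M_1 − M_2 = 3.008 − (-2.458) = 5.467; smaller M is more luminous → Star 2.
L ratio = 10^(0.4 |ΔM|) = 10^2.187 = 153.7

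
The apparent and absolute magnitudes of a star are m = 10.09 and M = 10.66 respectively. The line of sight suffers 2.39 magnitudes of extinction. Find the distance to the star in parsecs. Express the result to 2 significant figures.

d ≈ 2.6 pc

m − M = 5 log₁₀(d/10 pc) + A  ⇒  10.09 − (10.66) − 2.39 = 5 log₁₀(d/10)
-2.960 = 5 log₁₀(d/10)
log₁₀ d = (m − M − A)/5 + 1 = 0.4080
d = 10^0.4080 = 2.559 pc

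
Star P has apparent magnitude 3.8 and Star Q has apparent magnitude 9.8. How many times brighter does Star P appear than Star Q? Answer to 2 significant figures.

250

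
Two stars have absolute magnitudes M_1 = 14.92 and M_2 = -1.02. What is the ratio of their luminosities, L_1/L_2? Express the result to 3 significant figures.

L_1/L_2 ≈ 4.21×10^-7

ΔM = M_1 − M_2 = 15.94
L_1/L_2 = 10^(−0.4 ΔM) = 10^-6.376 = 4.207×10^-7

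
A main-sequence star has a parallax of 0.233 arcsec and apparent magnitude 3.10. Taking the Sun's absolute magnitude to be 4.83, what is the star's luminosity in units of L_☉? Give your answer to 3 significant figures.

d = 1/p = 1/0.233″ = 4.292 pc
M = m − 5 log₁₀ d + 5 = 3.10 − 5·0.6326 + 5 = 4.937
M − M_☉ = 4.937 − 4.83 = 0.107
L/L_☉ = 10^(−0.4 × 0.107) = 0.9063

L/L_☉ ≈ 0.906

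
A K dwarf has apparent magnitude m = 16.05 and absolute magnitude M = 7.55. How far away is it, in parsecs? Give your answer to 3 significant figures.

d ≈ 501 pc

Distance modulus: m − M = 16.05 − (7.55) = 8.500
m − M = 5 log₁₀ d − 5
log₁₀ d = (m − M)/5 + 1 = 2.7000
d = 10^2.7000 = 501.2 pc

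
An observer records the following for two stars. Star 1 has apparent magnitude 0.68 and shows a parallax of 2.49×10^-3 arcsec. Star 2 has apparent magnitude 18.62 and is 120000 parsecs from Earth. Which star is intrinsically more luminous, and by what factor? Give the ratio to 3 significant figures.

Star 1 is more luminous, by a factor of 168.

Star 1: d = 1/p = 1/2.49×10^-3″ = 401.6 pc
Star 1: M = m − 5 log₁₀ d + 5 = 0.68 − 5·2.6038 + 5 = -7.339
Star 2: M = m − 5 log₁₀ d + 5 = 18.62 − 5·5.0792 + 5 = -1.776
ΔM = M_1 − M_2 = -7.339 − (-1.776) = -5.563; smaller M is more luminous → Star 1.
L ratio = 10^(0.4 |ΔM|) = 10^2.225 = 168.0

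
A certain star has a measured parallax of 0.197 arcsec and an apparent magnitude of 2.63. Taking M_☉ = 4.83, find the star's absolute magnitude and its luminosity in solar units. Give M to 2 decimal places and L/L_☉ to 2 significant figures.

M ≈ 4.10; L/L_☉ ≈ 2.0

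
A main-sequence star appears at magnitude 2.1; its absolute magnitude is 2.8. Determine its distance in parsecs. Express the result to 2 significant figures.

Distance modulus: m − M = 2.1 − (2.8) = -0.700
m − M = 5 log₁₀ d − 5
log₁₀ d = (m − M)/5 + 1 = 0.8600
d = 10^0.8600 = 7.244 pc

d ≈ 7.2 pc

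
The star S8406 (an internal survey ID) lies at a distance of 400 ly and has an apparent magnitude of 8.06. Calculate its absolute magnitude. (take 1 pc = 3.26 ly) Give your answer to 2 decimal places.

M ≈ 2.62

d = 400 ly / 3.26 = 122.7 pc
5 log₁₀(d/10 pc) = 5 log₁₀(122.7) − 5 = 5.444
M = m − 5 log₁₀(d/10) = 8.06 − 5.444 = 2.616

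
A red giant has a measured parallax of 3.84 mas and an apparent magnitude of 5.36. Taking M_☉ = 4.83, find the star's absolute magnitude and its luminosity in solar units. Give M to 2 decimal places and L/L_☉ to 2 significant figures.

M ≈ -1.72; L/L_☉ ≈ 420

d = 1/p = 1000/3.84 mas = 260.4 pc
M = m − 5 log₁₀ d + 5 = 5.36 − 5·2.4157 + 5 = -1.718
M − M_☉ = -1.718 − 4.83 = -6.548
L/L_☉ = 10^(−0.4 × -6.548) = 416.2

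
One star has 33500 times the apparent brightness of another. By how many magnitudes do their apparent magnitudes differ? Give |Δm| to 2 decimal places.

Pogson: Δm = −2.5 log₁₀(ratio) = −2.5 log₁₀(33500) = −2.5 × 4.5250 = -11.313

|Δm| ≈ 11.31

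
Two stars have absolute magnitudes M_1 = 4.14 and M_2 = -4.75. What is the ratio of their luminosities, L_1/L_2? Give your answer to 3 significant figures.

ΔM = M_1 − M_2 = 8.89
L_1/L_2 = 10^(−0.4 ΔM) = 10^-3.556 = 2.780×10^-4

L_1/L_2 ≈ 2.78×10^-4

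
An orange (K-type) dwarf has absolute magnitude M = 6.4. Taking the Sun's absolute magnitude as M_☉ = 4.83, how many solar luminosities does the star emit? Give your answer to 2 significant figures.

L/L_☉ ≈ 0.24

M − M_☉ = 6.4 − 4.83 = 1.570
L/L_☉ = 10^(−0.4 (M − M_☉)) = 10^-0.628 = 0.2355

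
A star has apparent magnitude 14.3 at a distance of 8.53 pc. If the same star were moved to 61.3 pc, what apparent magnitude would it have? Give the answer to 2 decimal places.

Flux ∝ 1/d², so Δm = 5 log₁₀(d₂/d₁) = 5 log₁₀(61.3/8.53) = 4.283
m₂ = m₁ + Δm = 14.3 + (4.283) = 18.583

m ≈ 18.58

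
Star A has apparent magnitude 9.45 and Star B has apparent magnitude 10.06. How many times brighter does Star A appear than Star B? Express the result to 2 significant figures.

Magnitude difference = -0.61
Flux ratio = 10^(−0.4 Δm) = 10^(−0.4 × -0.61) = 10^0.244 = 1.754

1.8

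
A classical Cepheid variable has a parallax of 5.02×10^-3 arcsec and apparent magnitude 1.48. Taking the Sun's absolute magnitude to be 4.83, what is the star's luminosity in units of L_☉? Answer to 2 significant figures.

d = 1/p = 1/5.02×10^-3″ = 199.2 pc
M = m − 5 log₁₀ d + 5 = 1.48 − 5·2.2993 + 5 = -5.016
M − M_☉ = -5.016 − 4.83 = -9.846
L/L_☉ = 10^(−0.4 × -9.846) = 8681

L/L_☉ ≈ 8700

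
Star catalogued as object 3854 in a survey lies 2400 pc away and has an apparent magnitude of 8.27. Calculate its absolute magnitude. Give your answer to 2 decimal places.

M ≈ -3.63

5 log₁₀(d/10 pc) = 5 log₁₀(2400) − 5 = 11.901
M = m − 5 log₁₀(d/10) = 8.27 − 11.901 = -3.631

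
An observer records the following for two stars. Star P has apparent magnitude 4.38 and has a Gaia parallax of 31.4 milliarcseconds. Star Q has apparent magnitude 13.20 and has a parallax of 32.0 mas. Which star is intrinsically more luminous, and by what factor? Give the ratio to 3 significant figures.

Star P: p = 31.4 mas = 0.0314″ → d = 1/p = 31.85 pc
Star P: M = m − 5 log₁₀ d + 5 = 4.38 − 5·1.5031 + 5 = 1.865
Star Q: p = 32.0 mas = 0.0320″ → d = 1/p = 31.25 pc
Star Q: M = m − 5 log₁₀ d + 5 = 13.20 − 5·1.4949 + 5 = 10.726
ΔM = M_P − M_Q = 1.865 − (10.726) = -8.861; smaller M is more luminous → Star P.
L ratio = 10^(0.4 |ΔM|) = 10^3.544 = 3503

Star P is more luminous, by a factor of 3500.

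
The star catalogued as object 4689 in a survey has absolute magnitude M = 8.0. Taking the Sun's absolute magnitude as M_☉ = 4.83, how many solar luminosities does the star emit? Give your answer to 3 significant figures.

M − M_☉ = 8.0 − 4.83 = 3.170
L/L_☉ = 10^(−0.4 (M − M_☉)) = 10^-1.268 = 0.05395

L/L_☉ ≈ 0.0540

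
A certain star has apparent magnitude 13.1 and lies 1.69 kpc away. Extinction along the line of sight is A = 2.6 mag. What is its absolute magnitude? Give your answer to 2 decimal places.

d = 1.69 kpc = 1690 pc
5 log₁₀(d/10 pc) = 5 log₁₀(1690) − 5 = 11.139
M = m − 5 log₁₀(d/10) − A = 13.1 − 11.139 − 2.6 = -0.639

M ≈ -0.64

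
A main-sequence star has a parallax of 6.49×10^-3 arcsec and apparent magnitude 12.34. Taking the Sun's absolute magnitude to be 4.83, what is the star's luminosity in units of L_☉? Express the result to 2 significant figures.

L/L_☉ ≈ 0.24

d = 1/p = 1/6.49×10^-3″ = 154.1 pc
M = m − 5 log₁₀ d + 5 = 12.34 − 5·2.1878 + 5 = 6.401
M − M_☉ = 6.401 − 4.83 = 1.571
L/L_☉ = 10^(−0.4 × 1.571) = 0.2352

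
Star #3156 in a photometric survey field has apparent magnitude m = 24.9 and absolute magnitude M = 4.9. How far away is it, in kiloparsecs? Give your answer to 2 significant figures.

d ≈ 100 kpc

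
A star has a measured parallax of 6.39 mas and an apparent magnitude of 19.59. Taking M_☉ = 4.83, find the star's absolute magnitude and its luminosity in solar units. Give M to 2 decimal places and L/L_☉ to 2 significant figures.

M ≈ 13.62; L/L_☉ ≈ 3.1×10^-4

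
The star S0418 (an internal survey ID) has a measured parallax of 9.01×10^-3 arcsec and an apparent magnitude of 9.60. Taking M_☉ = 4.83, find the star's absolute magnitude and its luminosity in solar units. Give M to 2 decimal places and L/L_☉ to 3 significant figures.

d = 1/p = 1/9.01×10^-3″ = 111.0 pc
M = m − 5 log₁₀ d + 5 = 9.60 − 5·2.0453 + 5 = 4.374
M − M_☉ = 4.374 − 4.83 = -0.456
L/L_☉ = 10^(−0.4 × -0.456) = 1.522

M ≈ 4.37; L/L_☉ ≈ 1.52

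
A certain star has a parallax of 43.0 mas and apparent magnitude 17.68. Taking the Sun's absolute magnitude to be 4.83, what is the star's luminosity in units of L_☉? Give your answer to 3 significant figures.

d = 1/p = 1000/43.0 mas = 23.26 pc
M = m − 5 log₁₀ d + 5 = 17.68 − 5·1.3665 + 5 = 15.847
M − M_☉ = 15.847 − 4.83 = 11.017
L/L_☉ = 10^(−0.4 × 11.017) = 3.918×10^-5

L/L_☉ ≈ 3.92×10^-5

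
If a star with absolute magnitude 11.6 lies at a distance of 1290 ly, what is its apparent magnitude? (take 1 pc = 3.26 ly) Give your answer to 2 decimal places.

m ≈ 19.59

d = 1290 ly / 3.26 = 395.7 pc
m = M + 5 log₁₀ d − 5 = 11.6 + 5·2.5974 − 5 = 19.587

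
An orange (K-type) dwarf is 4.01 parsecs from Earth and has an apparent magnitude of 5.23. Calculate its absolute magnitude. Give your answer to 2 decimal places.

M ≈ 7.21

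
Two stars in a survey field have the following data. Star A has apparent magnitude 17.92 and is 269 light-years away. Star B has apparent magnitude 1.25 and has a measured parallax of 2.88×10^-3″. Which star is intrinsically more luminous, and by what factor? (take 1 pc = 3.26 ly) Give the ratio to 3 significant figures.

Star B is more luminous, by a factor of 8.24×10^7.

Star A: d = 269 ly / 3.26 = 82.52 pc
Star A: M = m − 5 log₁₀ d + 5 = 17.92 − 5·1.9165 + 5 = 13.337
Star B: d = 1/p = 1/2.88×10^-3″ = 347.2 pc
Star B: M = m − 5 log₁₀ d + 5 = 1.25 − 5·2.5406 + 5 = -6.453
ΔM = M_A − M_B = 13.337 − (-6.453) = 19.790; smaller M is more luminous → Star B.
L ratio = 10^(0.4 |ΔM|) = 10^7.916 = 8.244×10^7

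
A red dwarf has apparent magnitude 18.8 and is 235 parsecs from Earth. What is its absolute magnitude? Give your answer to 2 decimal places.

M ≈ 11.94

5 log₁₀(d/10 pc) = 5 log₁₀(235.0) − 5 = 6.855
M = m − 5 log₁₀(d/10) = 18.8 − 6.855 = 11.945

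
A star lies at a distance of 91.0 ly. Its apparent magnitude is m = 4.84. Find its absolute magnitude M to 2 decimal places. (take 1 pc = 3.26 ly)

M ≈ 2.61

d = 91.0 ly / 3.26 = 27.91 pc
5 log₁₀(d/10 pc) = 5 log₁₀(27.91) − 5 = 2.229
M = m − 5 log₁₀(d/10) = 4.84 − 2.229 = 2.611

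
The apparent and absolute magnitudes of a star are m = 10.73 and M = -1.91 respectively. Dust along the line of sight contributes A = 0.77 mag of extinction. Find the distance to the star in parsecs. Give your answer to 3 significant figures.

d ≈ 2370 pc

m − M = 5 log₁₀(d/10 pc) + A  ⇒  10.73 − (-1.91) − 0.77 = 5 log₁₀(d/10)
11.870 = 5 log₁₀(d/10)
log₁₀ d = (m − M − A)/5 + 1 = 3.3740
d = 10^3.3740 = 2366 pc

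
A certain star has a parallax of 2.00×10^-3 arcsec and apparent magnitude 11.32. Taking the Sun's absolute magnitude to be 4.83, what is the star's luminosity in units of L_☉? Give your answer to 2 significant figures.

L/L_☉ ≈ 6.3

d = 1/p = 1/2.00×10^-3″ = 500.0 pc
M = m − 5 log₁₀ d + 5 = 11.32 − 5·2.6990 + 5 = 2.825
M − M_☉ = 2.825 − 4.83 = -2.005
L/L_☉ = 10^(−0.4 × -2.005) = 6.338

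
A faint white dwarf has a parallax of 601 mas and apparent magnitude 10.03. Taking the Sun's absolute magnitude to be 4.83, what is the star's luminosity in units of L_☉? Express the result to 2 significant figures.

d = 1/p = 1000/601 mas = 1.664 pc
M = m − 5 log₁₀ d + 5 = 10.03 − 5·0.2211 + 5 = 13.924
M − M_☉ = 13.924 − 4.83 = 9.094
L/L_☉ = 10^(−0.4 × 9.094) = 2.303×10^-4

L/L_☉ ≈ 2.3×10^-4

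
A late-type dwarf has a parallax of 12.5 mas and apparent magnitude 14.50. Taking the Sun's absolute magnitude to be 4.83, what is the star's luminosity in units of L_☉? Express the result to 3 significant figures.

d = 1/p = 1000/12.5 mas = 80.00 pc
M = m − 5 log₁₀ d + 5 = 14.50 − 5·1.9031 + 5 = 9.985
M − M_☉ = 9.985 − 4.83 = 5.155
L/L_☉ = 10^(−0.4 × 5.155) = 8.673×10^-3

L/L_☉ ≈ 8.67×10^-3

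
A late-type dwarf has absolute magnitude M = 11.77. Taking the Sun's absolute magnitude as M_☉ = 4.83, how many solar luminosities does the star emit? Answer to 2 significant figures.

L/L_☉ ≈ 1.7×10^-3

M − M_☉ = 11.77 − 4.83 = 6.940
L/L_☉ = 10^(−0.4 (M − M_☉)) = 10^-2.776 = 1.675×10^-3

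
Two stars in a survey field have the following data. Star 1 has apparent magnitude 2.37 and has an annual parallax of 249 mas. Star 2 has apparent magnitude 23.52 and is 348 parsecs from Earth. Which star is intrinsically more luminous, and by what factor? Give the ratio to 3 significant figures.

Star 1: p = 249 mas = 0.249″ → d = 1/p = 4.016 pc
Star 1: M = m − 5 log₁₀ d + 5 = 2.37 − 5·0.6038 + 5 = 4.351
Star 2: M = m − 5 log₁₀ d + 5 = 23.52 − 5·2.5416 + 5 = 15.812
ΔM = M_1 − M_2 = 4.351 − (15.812) = -11.461; smaller M is more luminous → Star 1.
L ratio = 10^(0.4 |ΔM|) = 10^4.584 = 38410

Star 1 is more luminous, by a factor of 38400.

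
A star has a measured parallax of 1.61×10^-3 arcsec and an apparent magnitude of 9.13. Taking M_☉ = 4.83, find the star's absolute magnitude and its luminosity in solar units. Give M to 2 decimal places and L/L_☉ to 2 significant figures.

d = 1/p = 1/1.61×10^-3″ = 621.1 pc
M = m − 5 log₁₀ d + 5 = 9.13 − 5·2.7932 + 5 = 0.164
M − M_☉ = 0.164 − 4.83 = -4.666
L/L_☉ = 10^(−0.4 × -4.666) = 73.51

M ≈ 0.16; L/L_☉ ≈ 74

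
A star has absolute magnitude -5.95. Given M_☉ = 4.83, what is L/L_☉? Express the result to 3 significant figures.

L/L_☉ ≈ 20500

M − M_☉ = -5.95 − 4.83 = -10.780
L/L_☉ = 10^(−0.4 (M − M_☉)) = 10^4.312 = 20510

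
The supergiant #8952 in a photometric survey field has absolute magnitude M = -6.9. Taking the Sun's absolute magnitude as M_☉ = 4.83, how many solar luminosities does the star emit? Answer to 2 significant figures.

L/L_☉ ≈ 49000

M − M_☉ = -6.9 − 4.83 = -11.730
L/L_☉ = 10^(−0.4 (M − M_☉)) = 10^4.692 = 49200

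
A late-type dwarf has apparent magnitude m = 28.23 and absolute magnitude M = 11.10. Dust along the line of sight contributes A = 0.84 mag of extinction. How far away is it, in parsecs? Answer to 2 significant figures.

m − M = 5 log₁₀(d/10 pc) + A  ⇒  28.23 − (11.10) − 0.84 = 5 log₁₀(d/10)
16.290 = 5 log₁₀(d/10)
log₁₀ d = (m − M − A)/5 + 1 = 4.2580
d = 10^4.2580 = 18110 pc

d ≈ 18000 pc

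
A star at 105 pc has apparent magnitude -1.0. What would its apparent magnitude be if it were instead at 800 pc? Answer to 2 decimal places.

Flux ∝ 1/d², so Δm = 5 log₁₀(d₂/d₁) = 5 log₁₀(800/105) = 4.410
m₂ = m₁ + Δm = -1.0 + (4.410) = 3.410

m ≈ 3.41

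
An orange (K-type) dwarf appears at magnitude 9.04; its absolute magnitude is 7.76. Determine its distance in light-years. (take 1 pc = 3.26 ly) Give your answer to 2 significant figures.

d ≈ 59 ly

Distance modulus: m − M = 9.04 − (7.76) = 1.280
m − M = 5 log₁₀ d − 5
log₁₀ d = (m − M)/5 + 1 = 1.2560
d = 10^1.2560 = 18.03 pc
= 58.78 ly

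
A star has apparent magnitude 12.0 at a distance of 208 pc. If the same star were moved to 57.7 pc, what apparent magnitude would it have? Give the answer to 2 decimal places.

m ≈ 9.22

Flux ∝ 1/d², so Δm = 5 log₁₀(d₂/d₁) = 5 log₁₀(57.7/208) = -2.784
m₂ = m₁ + Δm = 12.0 + (-2.784) = 9.216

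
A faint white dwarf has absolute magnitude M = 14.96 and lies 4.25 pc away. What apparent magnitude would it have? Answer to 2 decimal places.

m ≈ 13.10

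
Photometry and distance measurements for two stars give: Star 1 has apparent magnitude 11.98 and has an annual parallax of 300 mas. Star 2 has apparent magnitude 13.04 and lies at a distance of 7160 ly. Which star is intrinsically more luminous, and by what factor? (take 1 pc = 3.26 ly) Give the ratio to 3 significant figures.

Star 1: p = 300 mas = 0.300″ → d = 1/p = 3.333 pc
Star 1: M = m − 5 log₁₀ d + 5 = 11.98 − 5·0.5229 + 5 = 14.366
Star 2: d = 7160 ly / 3.26 = 2196 pc
Star 2: M = m − 5 log₁₀ d + 5 = 13.04 − 5·3.3417 + 5 = 1.332
ΔM = M_1 − M_2 = 14.366 − (1.332) = 13.034; smaller M is more luminous → Star 2.
L ratio = 10^(0.4 |ΔM|) = 10^5.214 = 163500

Star 2 is more luminous, by a factor of 164000.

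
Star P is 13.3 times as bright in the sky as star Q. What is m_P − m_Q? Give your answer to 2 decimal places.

m_P − m_Q ≈ -2.81

Pogson: Δm = −2.5 log₁₀(ratio) = −2.5 log₁₀(13.3) = −2.5 × 1.1239 = -2.810
Star P is brighter, so it has the smaller magnitude: the difference is negative.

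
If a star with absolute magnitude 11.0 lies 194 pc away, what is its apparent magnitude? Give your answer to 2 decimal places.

m ≈ 17.44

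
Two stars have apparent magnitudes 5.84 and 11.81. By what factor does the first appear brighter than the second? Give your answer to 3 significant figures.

244

Δm = 5.84 − (11.81) = -5.97
Flux ratio = 10^(−0.4 Δm) = 10^(−0.4 × -5.97) = 10^2.388 = 244.3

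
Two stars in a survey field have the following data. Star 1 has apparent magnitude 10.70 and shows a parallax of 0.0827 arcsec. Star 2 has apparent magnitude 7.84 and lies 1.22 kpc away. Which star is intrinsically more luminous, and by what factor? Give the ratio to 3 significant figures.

Star 1: d = 1/p = 1/0.0827″ = 12.09 pc
Star 1: M = m − 5 log₁₀ d + 5 = 10.70 − 5·1.0825 + 5 = 10.288
Star 2: d = 1.22 kpc = 1220 pc
Star 2: M = m − 5 log₁₀ d + 5 = 7.84 − 5·3.0864 + 5 = -2.592
ΔM = M_1 − M_2 = 10.288 − (-2.592) = 12.879; smaller M is more luminous → Star 2.
L ratio = 10^(0.4 |ΔM|) = 10^5.152 = 141800

Star 2 is more luminous, by a factor of 142000.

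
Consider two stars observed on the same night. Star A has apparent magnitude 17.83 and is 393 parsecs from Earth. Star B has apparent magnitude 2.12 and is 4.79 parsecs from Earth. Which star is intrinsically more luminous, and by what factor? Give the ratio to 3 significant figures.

Star A: M = m − 5 log₁₀ d + 5 = 17.83 − 5·2.5944 + 5 = 9.858
Star B: M = m − 5 log₁₀ d + 5 = 2.12 − 5·0.6803 + 5 = 3.718
ΔM = M_A − M_B = 9.858 − (3.718) = 6.140; smaller M is more luminous → Star B.
L ratio = 10^(0.4 |ΔM|) = 10^2.456 = 285.7

Star B is more luminous, by a factor of 286.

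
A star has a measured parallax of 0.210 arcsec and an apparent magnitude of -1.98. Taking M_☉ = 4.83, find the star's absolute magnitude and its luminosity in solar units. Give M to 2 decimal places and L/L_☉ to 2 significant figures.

M ≈ -0.37; L/L_☉ ≈ 120

d = 1/p = 1/0.210″ = 4.762 pc
M = m − 5 log₁₀ d + 5 = -1.98 − 5·0.6778 + 5 = -0.369
M − M_☉ = -0.369 − 4.83 = -5.199
L/L_☉ = 10^(−0.4 × -5.199) = 120.1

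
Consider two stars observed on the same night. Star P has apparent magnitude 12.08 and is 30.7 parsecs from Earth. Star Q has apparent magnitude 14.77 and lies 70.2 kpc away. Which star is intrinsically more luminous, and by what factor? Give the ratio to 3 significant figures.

Star Q is more luminous, by a factor of 439000.

Star P: M = m − 5 log₁₀ d + 5 = 12.08 − 5·1.4871 + 5 = 9.644
Star Q: d = 70.2 kpc = 70200 pc
Star Q: M = m − 5 log₁₀ d + 5 = 14.77 − 5·4.8463 + 5 = -4.462
ΔM = M_P − M_Q = 9.644 − (-4.462) = 14.106; smaller M is more luminous → Star Q.
L ratio = 10^(0.4 |ΔM|) = 10^5.642 = 438900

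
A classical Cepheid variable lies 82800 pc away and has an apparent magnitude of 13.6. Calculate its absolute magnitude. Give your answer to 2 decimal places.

5 log₁₀(d/10 pc) = 5 log₁₀(82800) − 5 = 19.590
M = m − 5 log₁₀(d/10) = 13.6 − 19.590 = -5.990

M ≈ -5.99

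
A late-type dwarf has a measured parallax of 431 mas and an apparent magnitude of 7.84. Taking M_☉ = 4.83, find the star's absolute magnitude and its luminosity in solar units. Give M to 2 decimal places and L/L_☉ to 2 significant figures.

M ≈ 11.01; L/L_☉ ≈ 3.4×10^-3

d = 1/p = 1000/431 mas = 2.320 pc
M = m − 5 log₁₀ d + 5 = 7.84 − 5·0.3655 + 5 = 11.012
M − M_☉ = 11.012 − 4.83 = 6.182
L/L_☉ = 10^(−0.4 × 6.182) = 3.365×10^-3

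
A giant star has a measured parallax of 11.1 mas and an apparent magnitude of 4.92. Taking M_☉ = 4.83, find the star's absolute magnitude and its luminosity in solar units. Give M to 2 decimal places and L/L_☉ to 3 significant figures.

d = 1/p = 1000/11.1 mas = 90.09 pc
M = m − 5 log₁₀ d + 5 = 4.92 − 5·1.9547 + 5 = 0.147
M − M_☉ = 0.147 − 4.83 = -4.683
L/L_☉ = 10^(−0.4 × -4.683) = 74.71

M ≈ 0.15; L/L_☉ ≈ 74.7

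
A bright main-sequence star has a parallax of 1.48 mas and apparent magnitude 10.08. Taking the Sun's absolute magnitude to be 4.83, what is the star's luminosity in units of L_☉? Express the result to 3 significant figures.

d = 1/p = 1000/1.48 mas = 675.7 pc
M = m − 5 log₁₀ d + 5 = 10.08 − 5·2.8297 + 5 = 0.931
M − M_☉ = 0.931 − 4.83 = -3.899
L/L_☉ = 10^(−0.4 × -3.899) = 36.26

L/L_☉ ≈ 36.3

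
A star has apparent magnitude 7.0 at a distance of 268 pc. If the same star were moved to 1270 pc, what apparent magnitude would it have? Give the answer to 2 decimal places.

Flux ∝ 1/d², so Δm = 5 log₁₀(d₂/d₁) = 5 log₁₀(1270/268) = 3.378
m₂ = m₁ + Δm = 7.0 + (3.378) = 10.378

m ≈ 10.38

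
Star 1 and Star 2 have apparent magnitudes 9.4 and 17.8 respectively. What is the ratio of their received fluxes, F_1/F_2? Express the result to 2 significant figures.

F_1/F_2 ≈ 2300

Magnitude difference = -8.4
Flux ratio = 10^(−0.4 Δm) = 10^(−0.4 × -8.4) = 10^3.360 = 2291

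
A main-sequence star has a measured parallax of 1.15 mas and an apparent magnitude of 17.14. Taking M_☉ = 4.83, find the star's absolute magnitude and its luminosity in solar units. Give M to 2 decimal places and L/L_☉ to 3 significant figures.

d = 1/p = 1000/1.15 mas = 869.6 pc
M = m − 5 log₁₀ d + 5 = 17.14 − 5·2.9393 + 5 = 7.443
M − M_☉ = 7.443 − 4.83 = 2.613
L/L_☉ = 10^(−0.4 × 2.613) = 0.09008

M ≈ 7.44; L/L_☉ ≈ 0.0901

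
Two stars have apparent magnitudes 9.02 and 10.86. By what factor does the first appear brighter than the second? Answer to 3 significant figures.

5.45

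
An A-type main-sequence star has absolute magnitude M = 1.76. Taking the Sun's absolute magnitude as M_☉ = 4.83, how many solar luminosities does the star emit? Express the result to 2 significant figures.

L/L_☉ ≈ 17

M − M_☉ = 1.76 − 4.83 = -3.070
L/L_☉ = 10^(−0.4 (M − M_☉)) = 10^1.228 = 16.90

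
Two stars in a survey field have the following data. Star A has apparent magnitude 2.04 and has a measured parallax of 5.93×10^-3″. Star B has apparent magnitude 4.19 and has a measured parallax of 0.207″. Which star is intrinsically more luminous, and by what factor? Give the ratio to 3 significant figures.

Star A is more luminous, by a factor of 8830.

Star A: d = 1/p = 1/5.93×10^-3″ = 168.6 pc
Star A: M = m − 5 log₁₀ d + 5 = 2.04 − 5·2.2269 + 5 = -4.095
Star B: d = 1/p = 1/0.207″ = 4.831 pc
Star B: M = m − 5 log₁₀ d + 5 = 4.19 − 5·0.6840 + 5 = 5.770
ΔM = M_A − M_B = -4.095 − (5.770) = -9.865; smaller M is more luminous → Star A.
L ratio = 10^(0.4 |ΔM|) = 10^3.946 = 8827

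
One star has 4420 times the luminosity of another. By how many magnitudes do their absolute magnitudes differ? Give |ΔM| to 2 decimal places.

|ΔM| ≈ 9.11

Pogson: ΔM = −2.5 log₁₀(ratio) = −2.5 log₁₀(4420) = −2.5 × 3.6454 = -9.114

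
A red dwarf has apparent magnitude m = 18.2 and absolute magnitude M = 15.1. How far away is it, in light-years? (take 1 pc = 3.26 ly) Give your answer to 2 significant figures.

d ≈ 140 ly

Distance modulus: m − M = 18.2 − (15.1) = 3.100
m − M = 5 log₁₀ d − 5
log₁₀ d = (m − M)/5 + 1 = 1.6200
d = 10^1.6200 = 41.69 pc
= 135.9 ly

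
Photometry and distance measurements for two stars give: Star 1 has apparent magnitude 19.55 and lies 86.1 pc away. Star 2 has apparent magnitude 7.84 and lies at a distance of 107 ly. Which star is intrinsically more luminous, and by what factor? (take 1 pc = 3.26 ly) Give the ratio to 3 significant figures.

Star 1: M = m − 5 log₁₀ d + 5 = 19.55 − 5·1.9350 + 5 = 14.875
Star 2: d = 107 ly / 3.26 = 32.82 pc
Star 2: M = m − 5 log₁₀ d + 5 = 7.84 − 5·1.5162 + 5 = 5.259
ΔM = M_1 − M_2 = 14.875 − (5.259) = 9.616; smaller M is more luminous → Star 2.
L ratio = 10^(0.4 |ΔM|) = 10^3.846 = 7020

Star 2 is more luminous, by a factor of 7020.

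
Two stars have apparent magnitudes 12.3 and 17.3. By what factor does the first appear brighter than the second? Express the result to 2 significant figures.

Δm = 12.3 − (17.3) = -5.0
Flux ratio = 10^(−0.4 Δm) = 10^(−0.4 × -5.0) = 10^2.000 = 100.0

100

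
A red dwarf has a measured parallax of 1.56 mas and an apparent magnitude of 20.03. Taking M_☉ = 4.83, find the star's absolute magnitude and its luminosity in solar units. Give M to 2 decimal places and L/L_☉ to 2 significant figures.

M ≈ 11.00; L/L_☉ ≈ 3.4×10^-3

d = 1/p = 1000/1.56 mas = 641.0 pc
M = m − 5 log₁₀ d + 5 = 20.03 − 5·2.8069 + 5 = 10.996
M − M_☉ = 10.996 − 4.83 = 6.166
L/L_☉ = 10^(−0.4 × 6.166) = 3.418×10^-3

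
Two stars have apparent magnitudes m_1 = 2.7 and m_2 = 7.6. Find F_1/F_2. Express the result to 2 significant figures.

F_1/F_2 ≈ 91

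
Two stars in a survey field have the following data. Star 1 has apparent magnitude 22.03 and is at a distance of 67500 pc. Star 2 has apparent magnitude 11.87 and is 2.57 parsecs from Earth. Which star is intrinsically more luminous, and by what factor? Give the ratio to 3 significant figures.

Star 1: M = m − 5 log₁₀ d + 5 = 22.03 − 5·4.8293 + 5 = 2.883
Star 2: M = m − 5 log₁₀ d + 5 = 11.87 − 5·0.4099 + 5 = 14.820
ΔM = M_1 − M_2 = 2.883 − (14.820) = -11.937; smaller M is more luminous → Star 1.
L ratio = 10^(0.4 |ΔM|) = 10^4.775 = 59530

Star 1 is more luminous, by a factor of 59500.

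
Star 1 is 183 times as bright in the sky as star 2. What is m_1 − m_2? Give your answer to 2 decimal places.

Pogson: Δm = −2.5 log₁₀(ratio) = −2.5 log₁₀(183) = −2.5 × 2.2625 = -5.656
Star 1 is brighter, so it has the smaller magnitude: the difference is negative.

m_1 − m_2 ≈ -5.66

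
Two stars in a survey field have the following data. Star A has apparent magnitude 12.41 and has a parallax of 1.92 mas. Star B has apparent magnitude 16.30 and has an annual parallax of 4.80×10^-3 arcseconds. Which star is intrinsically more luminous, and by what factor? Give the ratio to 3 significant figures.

Star A is more luminous, by a factor of 225.

Star A: p = 1.92 mas = 1.92×10^-3″ → d = 1/p = 520.8 pc
Star A: M = m − 5 log₁₀ d + 5 = 12.41 − 5·2.7167 + 5 = 3.827
Star B: d = 1/p = 1/4.80×10^-3″ = 208.3 pc
Star B: M = m − 5 log₁₀ d + 5 = 16.30 − 5·2.3188 + 5 = 9.706
ΔM = M_A − M_B = 3.827 − (9.706) = -5.880; smaller M is more luminous → Star A.
L ratio = 10^(0.4 |ΔM|) = 10^2.352 = 224.8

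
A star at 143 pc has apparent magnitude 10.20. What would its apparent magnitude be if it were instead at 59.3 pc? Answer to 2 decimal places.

m ≈ 8.29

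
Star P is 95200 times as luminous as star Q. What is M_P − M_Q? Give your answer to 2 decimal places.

Pogson: ΔM = −2.5 log₁₀(ratio) = −2.5 log₁₀(95200) = −2.5 × 4.9786 = -12.447
Star P is brighter, so it has the smaller magnitude: the difference is negative.

M_P − M_Q ≈ -12.45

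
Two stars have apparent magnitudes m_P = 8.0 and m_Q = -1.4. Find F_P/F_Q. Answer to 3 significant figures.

F_P/F_Q ≈ 1.74×10^-4

Δm = 8.0 − (-1.4) = 9.4
Flux ratio = 10^(−0.4 Δm) = 10^(−0.4 × 9.4) = 10^-3.760 = 1.738×10^-4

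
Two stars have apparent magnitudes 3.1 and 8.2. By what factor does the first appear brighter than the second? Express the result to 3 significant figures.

110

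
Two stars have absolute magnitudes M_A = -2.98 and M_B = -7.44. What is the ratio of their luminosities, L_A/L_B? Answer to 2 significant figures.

L_A/L_B ≈ 0.016

ΔM = M_A − M_B = 4.46
L_A/L_B = 10^(−0.4 ΔM) = 10^-1.784 = 0.01644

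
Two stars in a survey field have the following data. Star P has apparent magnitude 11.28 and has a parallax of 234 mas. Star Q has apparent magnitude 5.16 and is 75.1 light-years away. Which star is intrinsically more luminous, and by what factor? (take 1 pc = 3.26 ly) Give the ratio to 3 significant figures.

Star Q is more luminous, by a factor of 8150.

Star P: p = 234 mas = 0.234″ → d = 1/p = 4.274 pc
Star P: M = m − 5 log₁₀ d + 5 = 11.28 − 5·0.6308 + 5 = 13.126
Star Q: d = 75.1 ly / 3.26 = 23.04 pc
Star Q: M = m − 5 log₁₀ d + 5 = 5.16 − 5·1.3624 + 5 = 3.348
ΔM = M_P − M_Q = 13.126 − (3.348) = 9.778; smaller M is more luminous → Star Q.
L ratio = 10^(0.4 |ΔM|) = 10^3.911 = 8152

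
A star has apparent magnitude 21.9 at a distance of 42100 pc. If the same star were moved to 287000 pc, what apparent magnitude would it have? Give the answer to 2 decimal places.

Flux ∝ 1/d², so Δm = 5 log₁₀(d₂/d₁) = 5 log₁₀(287000/42100) = 4.168
m₂ = m₁ + Δm = 21.9 + (4.168) = 26.068

m ≈ 26.07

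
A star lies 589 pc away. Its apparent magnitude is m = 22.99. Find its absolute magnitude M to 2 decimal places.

M ≈ 14.14

5 log₁₀(d/10 pc) = 5 log₁₀(589.0) − 5 = 8.851
M = m − 5 log₁₀(d/10) = 22.99 − 8.851 = 14.139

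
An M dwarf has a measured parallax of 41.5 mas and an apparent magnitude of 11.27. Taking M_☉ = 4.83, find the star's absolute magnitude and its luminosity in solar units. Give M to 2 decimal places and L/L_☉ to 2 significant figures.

d = 1/p = 1000/41.5 mas = 24.10 pc
M = m − 5 log₁₀ d + 5 = 11.27 − 5·1.3820 + 5 = 9.360
M − M_☉ = 9.360 − 4.83 = 4.530
L/L_☉ = 10^(−0.4 × 4.530) = 0.01541

M ≈ 9.36; L/L_☉ ≈ 0.015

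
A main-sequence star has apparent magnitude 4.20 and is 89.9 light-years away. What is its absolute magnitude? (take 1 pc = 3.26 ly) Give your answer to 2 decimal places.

d = 89.9 ly / 3.26 = 27.58 pc
5 log₁₀(d/10 pc) = 5 log₁₀(27.58) − 5 = 2.203
M = m − 5 log₁₀(d/10) = 4.20 − 2.203 = 1.997

M ≈ 2.00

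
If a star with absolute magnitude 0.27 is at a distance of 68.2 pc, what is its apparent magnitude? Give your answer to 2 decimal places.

m = M + 5 log₁₀ d − 5 = 0.27 + 5·1.8338 − 5 = 4.439

m ≈ 4.44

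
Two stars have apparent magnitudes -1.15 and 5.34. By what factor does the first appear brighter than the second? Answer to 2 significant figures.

390

Δm = -1.15 − (5.34) = -6.49
Flux ratio = 10^(−0.4 Δm) = 10^(−0.4 × -6.49) = 10^2.596 = 394.5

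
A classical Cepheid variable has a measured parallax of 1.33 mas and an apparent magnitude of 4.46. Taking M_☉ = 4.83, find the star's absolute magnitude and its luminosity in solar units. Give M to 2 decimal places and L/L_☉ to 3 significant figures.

d = 1/p = 1000/1.33 mas = 751.9 pc
M = m − 5 log₁₀ d + 5 = 4.46 − 5·2.8761 + 5 = -4.921
M − M_☉ = -4.921 − 4.83 = -9.751
L/L_☉ = 10^(−0.4 × -9.751) = 7949

M ≈ -4.92; L/L_☉ ≈ 7950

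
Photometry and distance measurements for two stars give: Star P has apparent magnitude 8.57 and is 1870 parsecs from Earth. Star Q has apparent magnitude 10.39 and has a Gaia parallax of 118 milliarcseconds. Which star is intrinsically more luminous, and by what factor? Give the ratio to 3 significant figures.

Star P is more luminous, by a factor of 260000.

Star P: M = m − 5 log₁₀ d + 5 = 8.57 − 5·3.2718 + 5 = -2.789
Star Q: p = 118 mas = 0.118″ → d = 1/p = 8.475 pc
Star Q: M = m − 5 log₁₀ d + 5 = 10.39 − 5·0.9281 + 5 = 10.749
ΔM = M_P − M_Q = -2.789 − (10.749) = -13.539; smaller M is more luminous → Star P.
L ratio = 10^(0.4 |ΔM|) = 10^5.415 = 260300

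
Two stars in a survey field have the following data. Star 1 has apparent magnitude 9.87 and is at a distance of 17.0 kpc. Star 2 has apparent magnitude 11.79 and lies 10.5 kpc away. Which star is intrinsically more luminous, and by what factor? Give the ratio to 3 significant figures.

Star 1: d = 17.0 kpc = 17000 pc
Star 1: M = m − 5 log₁₀ d + 5 = 9.87 − 5·4.2304 + 5 = -6.282
Star 2: d = 10.5 kpc = 10500 pc
Star 2: M = m − 5 log₁₀ d + 5 = 11.79 − 5·4.0212 + 5 = -3.316
ΔM = M_1 − M_2 = -6.282 − (-3.316) = -2.966; smaller M is more luminous → Star 1.
L ratio = 10^(0.4 |ΔM|) = 10^1.187 = 15.36

Star 1 is more luminous, by a factor of 15.4.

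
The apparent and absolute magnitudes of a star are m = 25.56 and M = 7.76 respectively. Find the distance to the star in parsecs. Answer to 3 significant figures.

μ = m − M = 17.800
m − M = 5 log₁₀ d − 5
log₁₀ d = (m − M)/5 + 1 = 4.5600
d = 10^4.5600 = 36310 pc

d ≈ 36300 pc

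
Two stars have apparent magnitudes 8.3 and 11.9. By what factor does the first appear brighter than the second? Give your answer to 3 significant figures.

Δm = 8.3 − (11.9) = -3.6
Flux ratio = 10^(−0.4 Δm) = 10^(−0.4 × -3.6) = 10^1.440 = 27.54

27.5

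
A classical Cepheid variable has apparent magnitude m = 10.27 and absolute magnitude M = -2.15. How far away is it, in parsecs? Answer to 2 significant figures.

d ≈ 3000 pc

μ = m − M = 12.420
m − M = 5 log₁₀ d − 5
log₁₀ d = (m − M)/5 + 1 = 3.4840
d = 10^3.4840 = 3048 pc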